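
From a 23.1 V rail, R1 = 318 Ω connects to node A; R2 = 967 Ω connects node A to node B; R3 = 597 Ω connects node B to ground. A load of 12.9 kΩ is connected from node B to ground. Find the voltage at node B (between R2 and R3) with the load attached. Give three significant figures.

At node B, R3 is in parallel with the load: R3‖R_L = 570.6 Ω.
Below node A the resistance is R2 + (R3‖R_L) = 1538 Ω, so V_A = 23.1 × 1538/1856 = 19.14 V.
Then V_B = V_A × (R3‖R_L)/(R2 + R3‖R_L) = 19.14 × 570.6/1538 = 7.10 V.

V ≈ 7.10 V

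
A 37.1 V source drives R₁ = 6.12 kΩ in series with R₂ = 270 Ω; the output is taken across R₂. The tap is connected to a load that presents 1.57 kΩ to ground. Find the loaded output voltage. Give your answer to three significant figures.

V_out ≈ 1.35 V

The load sits in parallel with R₂: R₂‖R_L = (270 × 1570) / (270 + 1570) = 230.4 Ω.
V_out = 37.1 × 230.4 / (6120 + 230.4) = 37.1 × 230.4/6350 = 1.35 V.
(Unloaded it would have been 1.57 V.)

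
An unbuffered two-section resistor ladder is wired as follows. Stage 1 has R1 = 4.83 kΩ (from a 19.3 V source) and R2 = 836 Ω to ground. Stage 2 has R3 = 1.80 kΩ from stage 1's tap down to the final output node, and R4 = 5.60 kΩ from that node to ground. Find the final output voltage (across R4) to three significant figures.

V_out ≈ 1.97 V

Stage 2 presents R3+R4 = 7400 Ω as a load on stage 1's tap.
Stage 1's lower leg becomes R2‖(R3+R4) = 751.1 Ω, so V_mid = 19.3 × 751.1/5581 = 2.598 V.
Stage 2 is itself unloaded: V_out = V_mid × R4/(R3+R4) = 2.598 × 5600/7400 = 1.97 V.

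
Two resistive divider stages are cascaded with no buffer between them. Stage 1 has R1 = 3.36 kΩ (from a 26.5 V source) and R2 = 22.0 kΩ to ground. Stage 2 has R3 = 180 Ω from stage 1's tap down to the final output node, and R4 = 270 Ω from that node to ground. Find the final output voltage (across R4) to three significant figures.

Stage 2 presents R3+R4 = 450.0 Ω as a load on stage 1's tap.
Stage 1's lower leg becomes R2‖(R3+R4) = 441.0 Ω, so V_mid = 26.5 × 441.0/3801 = 3.074 V.
Stage 2 is itself unloaded: V_out = V_mid × R4/(R3+R4) = 3.074 × 270/450.0 = 1.84 V.

V_out ≈ 1.84 V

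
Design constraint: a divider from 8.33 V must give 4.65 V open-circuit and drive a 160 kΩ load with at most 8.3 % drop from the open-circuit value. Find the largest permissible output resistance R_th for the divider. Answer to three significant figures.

Loading drop = R_th/(R_th + R_L) ≤ 0.0830, so R_th ≤ R_L · ε/(1−ε) = 160 kΩ × 0.0830/0.9170 = 14.5 kΩ.
(Any R1, R2 with R2/(R1+R2) = 0.558 and R1‖R2 ≤ 14.5 kΩ will meet the spec.)

R_th ≤ 14.5 kΩ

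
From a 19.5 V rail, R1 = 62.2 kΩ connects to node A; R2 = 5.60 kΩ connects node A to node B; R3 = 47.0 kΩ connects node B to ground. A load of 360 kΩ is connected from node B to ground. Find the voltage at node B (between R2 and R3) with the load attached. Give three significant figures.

At node B, R3 is in parallel with the load: R3‖R_L = 41.57 kΩ.
Below node A the resistance is R2 + (R3‖R_L) = 47.17 kΩ, so V_A = 19.5 × 47.17/109.4 = 8.410 V.
Then V_B = V_A × (R3‖R_L)/(R2 + R3‖R_L) = 8.410 × 41.57/47.17 = 7.41 V.

V ≈ 7.41 V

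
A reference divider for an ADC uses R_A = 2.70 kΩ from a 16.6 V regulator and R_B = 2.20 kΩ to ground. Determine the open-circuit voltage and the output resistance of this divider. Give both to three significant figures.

V_th is the open-circuit tap voltage: 16.6 × 2.20/(2.70 + 2.20) = 7.45 V.
With the supply zeroed, R_A and R_B appear in parallel from the tap: R_th = R_A‖R_B = (2.70 × 2.20)/4.900 = 1.21 kΩ.

V_th = 7.45 V, R_th = 1.21 kΩ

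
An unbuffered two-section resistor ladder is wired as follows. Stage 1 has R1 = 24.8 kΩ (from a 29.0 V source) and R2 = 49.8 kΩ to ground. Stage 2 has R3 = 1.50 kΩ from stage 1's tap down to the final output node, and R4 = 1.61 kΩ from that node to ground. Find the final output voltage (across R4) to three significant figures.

V_out ≈ 1.58 V

Stage 2 presents R3+R4 = 3.110 kΩ as a load on stage 1's tap.
Stage 1's lower leg becomes R2‖(R3+R4) = 2.927 kΩ, so V_mid = 29.0 × 2.927/27.73 = 3.062 V.
Stage 2 is itself unloaded: V_out = V_mid × R4/(R3+R4) = 3.062 × 1.61/3.110 = 1.58 V.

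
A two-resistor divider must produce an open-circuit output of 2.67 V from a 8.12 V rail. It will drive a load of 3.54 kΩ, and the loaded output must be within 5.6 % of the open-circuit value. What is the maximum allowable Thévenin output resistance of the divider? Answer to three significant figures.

R_th ≤ 210 Ω

Loading drop = R_th/(R_th + R_L) ≤ 0.0560, so R_th ≤ R_L · ε/(1−ε) = 3.54 kΩ × 0.0560/0.9440 = 210 Ω.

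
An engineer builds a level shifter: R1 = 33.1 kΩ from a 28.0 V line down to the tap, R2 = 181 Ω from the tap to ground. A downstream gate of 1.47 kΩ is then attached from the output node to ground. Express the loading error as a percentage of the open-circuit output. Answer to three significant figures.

Unloaded V = 28.0 × 181/33280 = 0.15228 V.
Loaded: R2‖R_L = 161.2 Ω, giving V = 28.0 × 161.2/33260 = 0.13567 V.
Drop = (0.15228 − 0.13567) / 0.15228 = 10.9 %.

10.9 %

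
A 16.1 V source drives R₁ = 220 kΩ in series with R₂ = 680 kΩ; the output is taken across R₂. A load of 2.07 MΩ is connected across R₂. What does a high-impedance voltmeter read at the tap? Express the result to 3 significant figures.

The load sits in parallel with R₂: R₂‖R_L = (680 × 2070) / (680 + 2070) = 511.9 kΩ.
V_out = 16.1 × 511.9 / (220 + 511.9) = 16.1 × 511.9/731.9 = 11.3 V.

V_out ≈ 11.3 V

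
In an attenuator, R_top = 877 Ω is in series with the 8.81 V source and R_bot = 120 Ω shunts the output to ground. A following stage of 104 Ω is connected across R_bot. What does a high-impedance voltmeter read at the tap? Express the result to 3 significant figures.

V_out ≈ 0.526 V

The load sits in parallel with R_bot: R_bot‖R_L = (120 × 104) / (120 + 104) = 55.71 Ω.
V_out = 8.81 × 55.71 / (877 + 55.71) = 8.81 × 55.71/932.7 = 0.526 V.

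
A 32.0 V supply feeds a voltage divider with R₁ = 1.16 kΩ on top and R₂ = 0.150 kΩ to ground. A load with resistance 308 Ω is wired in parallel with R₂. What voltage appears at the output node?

V_out ≈ 2.56 V

The load sits in parallel with R₂: R₂‖R_L = (150 × 308) / (150 + 308) = 100.9 Ω.
V_out = 32.0 × 100.9 / (1160 + 100.9) = 32.0 × 100.9/1261 = 2.56 V.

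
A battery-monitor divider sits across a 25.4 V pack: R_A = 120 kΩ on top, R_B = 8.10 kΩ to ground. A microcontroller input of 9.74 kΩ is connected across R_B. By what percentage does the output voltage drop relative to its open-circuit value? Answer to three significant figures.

43.8 %

The divider's output (Thévenin) resistance is R_A‖R_B = 7.588 kΩ.
Fractional drop under load = R_th/(R_th + R_L) = 7.588 / (7.588 + 9.74) = 0.4379.
So the output falls by 43.8 %.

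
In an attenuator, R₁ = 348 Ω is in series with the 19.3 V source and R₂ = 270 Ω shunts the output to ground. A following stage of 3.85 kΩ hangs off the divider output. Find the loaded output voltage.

V_out ≈ 8.11 V

The load sits in parallel with R₂: R₂‖R_L = (270 × 3850) / (270 + 3850) = 252.3 Ω.
V_out = 19.3 × 252.3 / (348 + 252.3) = 19.3 × 252.3/600.3 = 8.11 V.
(Unloaded it would have been 8.43 V.)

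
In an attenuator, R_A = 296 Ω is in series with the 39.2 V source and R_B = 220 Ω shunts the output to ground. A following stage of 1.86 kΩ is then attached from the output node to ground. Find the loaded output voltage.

The load sits in parallel with R_B: R_B‖R_L = (220 × 1860) / (220 + 1860) = 196.7 Ω.
V_out = 39.2 × 196.7 / (296 + 196.7) = 39.2 × 196.7/492.7 = 15.7 V.

V_out ≈ 15.7 V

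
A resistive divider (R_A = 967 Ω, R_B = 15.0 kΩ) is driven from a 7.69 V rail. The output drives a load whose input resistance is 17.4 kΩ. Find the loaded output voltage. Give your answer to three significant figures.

V_out ≈ 6.87 V

The load sits in parallel with R_B: R_B‖R_L = (15000 × 17400) / (15000 + 17400) = 8056 Ω.
V_out = 7.69 × 8056 / (967 + 8056) = 7.69 × 8056/9023 = 6.87 V.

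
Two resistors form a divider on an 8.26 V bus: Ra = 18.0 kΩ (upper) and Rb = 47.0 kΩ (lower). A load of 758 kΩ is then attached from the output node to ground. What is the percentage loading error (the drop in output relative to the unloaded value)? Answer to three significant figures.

1.69 %

The divider's output (Thévenin) resistance is Ra‖Rb = 13.02 kΩ.
Fractional drop under load = R_th/(R_th + R_L) = 13.02 / (13.02 + 758) = 0.01688.
So the output falls by 1.69 %.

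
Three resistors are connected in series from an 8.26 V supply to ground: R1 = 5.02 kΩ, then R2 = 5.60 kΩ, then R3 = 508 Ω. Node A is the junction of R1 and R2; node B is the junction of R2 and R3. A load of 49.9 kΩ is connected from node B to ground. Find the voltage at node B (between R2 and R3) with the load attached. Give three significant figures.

V ≈ 0.373 V

At node B, R3 is in parallel with the load: R3‖R_L = 502.9 Ω.
Below node A the resistance is R2 + (R3‖R_L) = 6103 Ω, so V_A = 8.26 × 6103/11120 = 4.532 V.
Then V_B = V_A × (R3‖R_L)/(R2 + R3‖R_L) = 4.532 × 502.9/6103 = 0.373 V.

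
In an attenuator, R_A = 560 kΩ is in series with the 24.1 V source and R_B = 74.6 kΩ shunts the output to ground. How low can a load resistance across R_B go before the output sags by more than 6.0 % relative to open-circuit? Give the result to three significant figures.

R_L(min) ≈ 1.03 MΩ

Output resistance R_th = R_A‖R_B = (560 × 74.6)/634.6 = 65.83 kΩ.
The fractional drop is R_th/(R_th + R_L); requiring this ≤ 0.0600 gives R_L ≥ R_th(1/0.0600 − 1) = 65.83 × 15.67 = 1.03 MΩ.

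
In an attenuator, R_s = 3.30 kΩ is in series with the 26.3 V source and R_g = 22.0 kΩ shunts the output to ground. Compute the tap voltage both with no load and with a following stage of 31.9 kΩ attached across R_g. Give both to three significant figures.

Open-circuit: V = 26.3 × 22.0/(3.30 + 22.0) = 22.9 V.
With the load, R_g becomes R_g‖R_L = 13.02 kΩ, so V = 26.3 × 13.02/16.32 = 21.0 V.

Unloaded: 22.9 V; loaded: 21.0 V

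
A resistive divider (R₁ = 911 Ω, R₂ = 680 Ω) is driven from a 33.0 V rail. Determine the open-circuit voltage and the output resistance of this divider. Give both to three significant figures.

V_th is the open-circuit tap voltage: 33.0 × 680/(911 + 680) = 14.1 V.
With the supply zeroed, R₁ and R₂ appear in parallel from the tap: R_th = R₁‖R₂ = (911 × 680)/1591 = 389 Ω.

V_th = 14.1 V, R_th = 389 Ω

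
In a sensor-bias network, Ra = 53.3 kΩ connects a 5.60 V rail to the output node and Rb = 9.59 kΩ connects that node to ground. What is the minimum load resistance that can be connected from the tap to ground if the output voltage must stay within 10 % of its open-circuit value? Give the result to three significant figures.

R_L(min) ≈ 73.1 kΩ

Output resistance R_th = Ra‖Rb = (53.3 × 9.59)/62.89 = 8.128 kΩ.
The fractional drop is R_th/(R_th + R_L); requiring this ≤ 0.100 gives R_L ≥ R_th(1/0.100 − 1) = 8.128 × 9.000 = 73.1 kΩ.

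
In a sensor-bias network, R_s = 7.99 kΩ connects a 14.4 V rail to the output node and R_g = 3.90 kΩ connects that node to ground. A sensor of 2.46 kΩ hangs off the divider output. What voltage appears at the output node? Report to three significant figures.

V_out ≈ 2.29 V

The load sits in parallel with R_g: R_g‖R_L = (3.90 × 2.46) / (3.90 + 2.46) = 1.508 kΩ.
V_out = 14.4 × 1.508 / (7.99 + 1.508) = 14.4 × 1.508/9.498 = 2.29 V.
(Unloaded it would have been 4.72 V.)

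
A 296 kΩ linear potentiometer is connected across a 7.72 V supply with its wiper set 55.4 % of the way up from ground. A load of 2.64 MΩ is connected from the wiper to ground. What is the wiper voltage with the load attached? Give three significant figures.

V ≈ 4.16 V

The wiper splits the pot into (1−α)R = 132.0 kΩ above and αR = 164.0 kΩ below.
Lower section ‖ load = 154.4 kΩ.
V_wiper = 7.72 × 154.4/(132.0 + 154.4) = 4.16 V.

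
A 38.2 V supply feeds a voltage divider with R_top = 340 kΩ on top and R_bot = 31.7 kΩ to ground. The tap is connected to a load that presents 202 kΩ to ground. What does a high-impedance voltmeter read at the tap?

The load sits in parallel with R_bot: R_bot‖R_L = (31.7 × 202) / (31.7 + 202) = 27.40 kΩ.
V_out = 38.2 × 27.40 / (340 + 27.40) = 38.2 × 27.40/367.4 = 2.85 V.
(Unloaded it would have been 3.26 V.)

V_out ≈ 2.85 V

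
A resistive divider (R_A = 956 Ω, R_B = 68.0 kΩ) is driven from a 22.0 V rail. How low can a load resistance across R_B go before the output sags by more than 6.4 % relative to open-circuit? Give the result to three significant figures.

R_L(min) ≈ 13.8 kΩ

Output resistance R_th = R_A‖R_B = (956 × 68000)/68960 = 942.7 Ω.
The fractional drop is R_th/(R_th + R_L); requiring this ≤ 0.0640 gives R_L ≥ R_th(1/0.0640 − 1) = 942.7 × 14.62 = 13.8 kΩ.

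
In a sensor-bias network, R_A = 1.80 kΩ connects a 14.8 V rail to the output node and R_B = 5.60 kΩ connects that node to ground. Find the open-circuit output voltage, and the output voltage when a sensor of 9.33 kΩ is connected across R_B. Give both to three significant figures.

Unloaded: 11.2 V; loaded: 9.77 V

Open-circuit: V = 14.8 × 5.60/(1.80 + 5.60) = 11.2 V.
With the load, R_B becomes R_B‖R_L = 3.500 kΩ, so V = 14.8 × 3.500/5.300 = 9.77 V.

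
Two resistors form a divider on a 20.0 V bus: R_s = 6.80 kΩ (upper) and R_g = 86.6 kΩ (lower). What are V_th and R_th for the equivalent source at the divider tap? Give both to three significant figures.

V_th = 18.5 V, R_th = 6.30 kΩ

V_th is the open-circuit tap voltage: 20.0 × 86.6/(6.80 + 86.6) = 18.5 V.
With the supply zeroed, R_s and R_g appear in parallel from the tap: R_th = R_s‖R_g = (6.80 × 86.6)/93.40 = 6.30 kΩ.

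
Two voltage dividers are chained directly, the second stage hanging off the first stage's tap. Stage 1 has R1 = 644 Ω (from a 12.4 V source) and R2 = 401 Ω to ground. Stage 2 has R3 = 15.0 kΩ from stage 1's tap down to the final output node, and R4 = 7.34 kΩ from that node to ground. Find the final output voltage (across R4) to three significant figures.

V_out ≈ 1.55 V

Stage 2 presents R3+R4 = 22340 Ω as a load on stage 1's tap.
Stage 1's lower leg becomes R2‖(R3+R4) = 393.9 Ω, so V_mid = 12.4 × 393.9/1038 = 4.706 V.
Stage 2 is itself unloaded: V_out = V_mid × R4/(R3+R4) = 4.706 × 7340/22340 = 1.55 V.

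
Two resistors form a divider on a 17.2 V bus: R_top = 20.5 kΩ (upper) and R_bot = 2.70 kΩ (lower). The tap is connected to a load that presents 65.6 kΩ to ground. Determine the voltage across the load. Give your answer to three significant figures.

The load sits in parallel with R_bot: R_bot‖R_L = (2.70 × 65.6) / (2.70 + 65.6) = 2.593 kΩ.
V_out = 17.2 × 2.593 / (20.5 + 2.593) = 17.2 × 2.593/23.09 = 1.93 V.

V_out ≈ 1.93 V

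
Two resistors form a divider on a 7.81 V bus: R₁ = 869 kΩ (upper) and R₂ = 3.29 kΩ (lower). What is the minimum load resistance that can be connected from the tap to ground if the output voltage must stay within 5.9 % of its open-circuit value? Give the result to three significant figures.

R_L(min) ≈ 52.3 kΩ

Output resistance R_th = R₁‖R₂ = (869 × 3.29)/872.3 = 3.278 kΩ.
The fractional drop is R_th/(R_th + R_L); requiring this ≤ 0.0590 gives R_L ≥ R_th(1/0.0590 − 1) = 3.278 × 15.95 = 52.3 kΩ.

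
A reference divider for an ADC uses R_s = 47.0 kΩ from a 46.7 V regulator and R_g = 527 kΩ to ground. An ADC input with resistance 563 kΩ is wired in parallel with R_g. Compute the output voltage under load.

The load sits in parallel with R_g: R_g‖R_L = (527 × 563) / (527 + 563) = 272.2 kΩ.
V_out = 46.7 × 272.2 / (47.0 + 272.2) = 46.7 × 272.2/319.2 = 39.8 V.

V_out ≈ 39.8 V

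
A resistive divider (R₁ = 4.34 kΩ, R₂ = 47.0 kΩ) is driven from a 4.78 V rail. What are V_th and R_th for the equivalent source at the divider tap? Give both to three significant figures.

V_th = 4.38 V, R_th = 3.97 kΩ

V_th is the open-circuit tap voltage: 4.78 × 47.0/(4.34 + 47.0) = 4.38 V.
With the supply zeroed, R₁ and R₂ appear in parallel from the tap: R_th = R₁‖R₂ = (4.34 × 47.0)/51.34 = 3.97 kΩ.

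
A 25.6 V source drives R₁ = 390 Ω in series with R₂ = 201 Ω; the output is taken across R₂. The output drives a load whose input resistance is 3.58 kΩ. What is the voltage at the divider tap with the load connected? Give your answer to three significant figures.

The load sits in parallel with R₂: R₂‖R_L = (201 × 3580) / (201 + 3580) = 190.3 Ω.
V_out = 25.6 × 190.3 / (390 + 190.3) = 25.6 × 190.3/580.3 = 8.40 V.
(Unloaded it would have been 8.71 V.)

V_out ≈ 8.40 V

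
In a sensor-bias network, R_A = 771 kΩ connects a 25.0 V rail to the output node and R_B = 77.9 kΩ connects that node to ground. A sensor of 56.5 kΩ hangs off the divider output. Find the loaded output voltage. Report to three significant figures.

V_out ≈ 1.02 V

The load sits in parallel with R_B: R_B‖R_L = (77.9 × 56.5) / (77.9 + 56.5) = 32.75 kΩ.
V_out = 25.0 × 32.75 / (771 + 32.75) = 25.0 × 32.75/803.7 = 1.02 V.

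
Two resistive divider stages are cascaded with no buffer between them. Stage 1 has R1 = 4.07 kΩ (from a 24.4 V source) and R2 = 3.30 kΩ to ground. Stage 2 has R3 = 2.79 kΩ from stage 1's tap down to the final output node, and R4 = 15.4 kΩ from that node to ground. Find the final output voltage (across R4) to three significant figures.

V_out ≈ 8.41 V

Stage 2 presents R3+R4 = 18.19 kΩ as a load on stage 1's tap.
Stage 1's lower leg becomes R2‖(R3+R4) = 2.793 kΩ, so V_mid = 24.4 × 2.793/6.863 = 9.930 V.
Stage 2 is itself unloaded: V_out = V_mid × R4/(R3+R4) = 9.930 × 15.4/18.19 = 8.41 V.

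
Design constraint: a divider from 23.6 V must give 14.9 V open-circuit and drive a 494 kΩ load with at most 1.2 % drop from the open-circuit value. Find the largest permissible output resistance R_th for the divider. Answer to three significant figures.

Loading drop = R_th/(R_th + R_L) ≤ 0.0120, so R_th ≤ R_L · ε/(1−ε) = 494 kΩ × 0.0120/0.9880 = 6.00 kΩ.

R_th ≤ 6.00 kΩ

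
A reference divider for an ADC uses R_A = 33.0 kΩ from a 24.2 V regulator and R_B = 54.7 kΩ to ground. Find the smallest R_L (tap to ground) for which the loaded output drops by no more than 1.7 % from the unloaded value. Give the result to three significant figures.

R_L(min) ≈ 1.19 MΩ

Output resistance R_th = R_A‖R_B = (33.0 × 54.7)/87.70 = 20.58 kΩ.
The fractional drop is R_th/(R_th + R_L); requiring this ≤ 0.0170 gives R_L ≥ R_th(1/0.0170 − 1) = 20.58 × 57.82 = 1.19 MΩ.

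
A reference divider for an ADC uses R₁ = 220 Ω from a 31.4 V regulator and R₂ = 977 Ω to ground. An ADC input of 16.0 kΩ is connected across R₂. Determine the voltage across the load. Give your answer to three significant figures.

The load sits in parallel with R₂: R₂‖R_L = (977 × 16000) / (977 + 16000) = 920.8 Ω.
V_out = 31.4 × 920.8 / (220 + 920.8) = 31.4 × 920.8/1141 = 25.3 V.

V_out ≈ 25.3 V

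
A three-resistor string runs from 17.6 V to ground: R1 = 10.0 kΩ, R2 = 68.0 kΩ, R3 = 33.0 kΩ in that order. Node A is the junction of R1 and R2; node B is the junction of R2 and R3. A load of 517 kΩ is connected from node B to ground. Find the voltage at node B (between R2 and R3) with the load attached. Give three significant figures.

At node B, R3 is in parallel with the load: R3‖R_L = 31.02 kΩ.
Below node A the resistance is R2 + (R3‖R_L) = 99.02 kΩ, so V_A = 17.6 × 99.02/109.0 = 15.99 V.
Then V_B = V_A × (R3‖R_L)/(R2 + R3‖R_L) = 15.99 × 31.02/99.02 = 5.01 V.

V ≈ 5.01 V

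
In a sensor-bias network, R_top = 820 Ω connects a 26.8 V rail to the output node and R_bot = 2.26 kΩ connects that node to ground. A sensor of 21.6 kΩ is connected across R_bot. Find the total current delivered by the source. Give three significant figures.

R_bot‖R_L = 2046 Ω, so the source sees R_top + R_bot‖R_L = 2866 Ω.
I = 26.8 V / 2866 Ω = 9.35 mA.

I ≈ 9.35 mA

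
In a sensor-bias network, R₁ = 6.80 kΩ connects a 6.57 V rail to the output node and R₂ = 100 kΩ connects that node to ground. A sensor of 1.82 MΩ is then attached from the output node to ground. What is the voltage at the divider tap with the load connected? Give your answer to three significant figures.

V_out ≈ 6.13 V

The load sits in parallel with R₂: R₂‖R_L = (100 × 1820) / (100 + 1820) = 94.79 kΩ.
V_out = 6.57 × 94.79 / (6.80 + 94.79) = 6.57 × 94.79/101.6 = 6.13 V.
(Unloaded it would have been 6.15 V.)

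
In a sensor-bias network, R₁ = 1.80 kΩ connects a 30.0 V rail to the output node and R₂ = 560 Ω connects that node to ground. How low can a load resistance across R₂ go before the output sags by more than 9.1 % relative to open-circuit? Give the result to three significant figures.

Output resistance R_th = R₁‖R₂ = (1800 × 560)/2360 = 427.1 Ω.
The fractional drop is R_th/(R_th + R_L); requiring this ≤ 0.0910 gives R_L ≥ R_th(1/0.0910 − 1) = 427.1 × 9.989 = 4.27 kΩ.

R_L(min) ≈ 4.27 kΩ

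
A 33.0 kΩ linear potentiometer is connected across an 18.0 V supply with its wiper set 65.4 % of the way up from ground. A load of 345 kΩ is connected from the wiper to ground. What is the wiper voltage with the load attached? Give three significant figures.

V ≈ 11.5 V

The wiper splits the pot into (1−α)R = 11.42 kΩ above and αR = 21.58 kΩ below.
Lower section ‖ load = 20.31 kΩ.
V_wiper = 18.0 × 20.31/(11.42 + 20.31) = 11.5 V.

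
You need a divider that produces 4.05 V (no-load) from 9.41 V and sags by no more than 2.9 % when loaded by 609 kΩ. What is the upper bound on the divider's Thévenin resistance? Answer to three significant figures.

R_th ≤ 18.2 kΩ

Loading drop = R_th/(R_th + R_L) ≤ 0.0290, so R_th ≤ R_L · ε/(1−ε) = 609 kΩ × 0.0290/0.9710 = 18.2 kΩ.
(Any R1, R2 with R2/(R1+R2) = 0.430 and R1‖R2 ≤ 18.2 kΩ will meet the spec.)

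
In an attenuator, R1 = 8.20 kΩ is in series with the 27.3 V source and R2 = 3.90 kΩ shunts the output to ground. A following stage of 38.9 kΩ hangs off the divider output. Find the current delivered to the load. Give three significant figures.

I_L ≈ 0.212 mA

R2‖R_L = 3.545 kΩ; V_out = 27.3 × 3.545/11.74 = 8.239 V.
I_L = V_out / R_L = 8.239 / 38.9 kΩ = 0.212 mA.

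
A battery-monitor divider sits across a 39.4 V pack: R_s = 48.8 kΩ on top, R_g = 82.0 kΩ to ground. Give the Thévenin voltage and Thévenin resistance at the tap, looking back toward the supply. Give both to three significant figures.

V_th = 24.7 V, R_th = 30.6 kΩ

V_th is the open-circuit tap voltage: 39.4 × 82.0/(48.8 + 82.0) = 24.7 V.
With the supply zeroed, R_s and R_g appear in parallel from the tap: R_th = R_s‖R_g = (48.8 × 82.0)/130.8 = 30.6 kΩ.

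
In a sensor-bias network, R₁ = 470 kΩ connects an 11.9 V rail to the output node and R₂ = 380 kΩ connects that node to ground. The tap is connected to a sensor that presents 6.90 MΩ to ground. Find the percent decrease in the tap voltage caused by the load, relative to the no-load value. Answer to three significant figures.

The divider's output (Thévenin) resistance is R₁‖R₂ = 210.1 kΩ.
Fractional drop under load = R_th/(R_th + R_L) = 210.1 / (210.1 + 6900) = 0.02955.
So the output falls by 2.96 %.

2.96 %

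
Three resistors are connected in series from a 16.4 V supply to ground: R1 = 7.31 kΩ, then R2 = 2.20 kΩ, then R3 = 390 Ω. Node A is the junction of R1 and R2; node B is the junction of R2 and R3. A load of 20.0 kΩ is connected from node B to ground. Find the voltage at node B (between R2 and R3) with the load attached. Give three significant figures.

V ≈ 0.634 V

At node B, R3 is in parallel with the load: R3‖R_L = 382.5 Ω.
Below node A the resistance is R2 + (R3‖R_L) = 2583 Ω, so V_A = 16.4 × 2583/9893 = 4.281 V.
Then V_B = V_A × (R3‖R_L)/(R2 + R3‖R_L) = 4.281 × 382.5/2583 = 0.634 V.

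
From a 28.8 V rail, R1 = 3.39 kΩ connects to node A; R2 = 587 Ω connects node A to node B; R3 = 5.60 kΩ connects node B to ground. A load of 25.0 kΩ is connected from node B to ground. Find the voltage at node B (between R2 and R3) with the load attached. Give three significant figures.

At node B, R3 is in parallel with the load: R3‖R_L = 4575 Ω.
Below node A the resistance is R2 + (R3‖R_L) = 5162 Ω, so V_A = 28.8 × 5162/8552 = 17.38 V.
Then V_B = V_A × (R3‖R_L)/(R2 + R3‖R_L) = 17.38 × 4575/5162 = 15.4 V.

V ≈ 15.4 V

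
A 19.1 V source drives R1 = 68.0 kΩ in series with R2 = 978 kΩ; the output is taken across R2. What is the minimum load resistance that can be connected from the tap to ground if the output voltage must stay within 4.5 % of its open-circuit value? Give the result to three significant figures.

Output resistance R_th = R1‖R2 = (68.0 × 978)/1046 = 63.58 kΩ.
The fractional drop is R_th/(R_th + R_L); requiring this ≤ 0.0450 gives R_L ≥ R_th(1/0.0450 − 1) = 63.58 × 21.22 = 1.35 MΩ.

R_L(min) ≈ 1.35 MΩ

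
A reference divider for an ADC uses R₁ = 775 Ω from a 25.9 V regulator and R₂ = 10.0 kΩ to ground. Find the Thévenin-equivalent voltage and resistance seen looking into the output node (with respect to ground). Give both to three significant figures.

V_th = 24.0 V, R_th = 719 Ω

V_th is the open-circuit tap voltage: 25.9 × 10000/(775 + 10000) = 24.0 V.
With the supply zeroed, R₁ and R₂ appear in parallel from the tap: R_th = R₁‖R₂ = (775 × 10000)/10780 = 719 Ω.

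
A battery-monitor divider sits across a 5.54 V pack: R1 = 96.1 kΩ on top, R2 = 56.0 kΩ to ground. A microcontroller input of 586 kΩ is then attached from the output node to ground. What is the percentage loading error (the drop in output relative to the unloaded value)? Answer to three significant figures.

The divider's output (Thévenin) resistance is R1‖R2 = 35.38 kΩ.
Fractional drop under load = R_th/(R_th + R_L) = 35.38 / (35.38 + 586) = 0.05694.
So the output falls by 5.69 %.

5.69 %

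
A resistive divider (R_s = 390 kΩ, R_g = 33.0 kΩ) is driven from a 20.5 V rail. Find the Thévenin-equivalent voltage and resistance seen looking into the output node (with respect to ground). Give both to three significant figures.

V_th = 1.60 V, R_th = 30.4 kΩ

V_th is the open-circuit tap voltage: 20.5 × 33.0/(390 + 33.0) = 1.60 V.
With the supply zeroed, R_s and R_g appear in parallel from the tap: R_th = R_s‖R_g = (390 × 33.0)/423.0 = 30.4 kΩ.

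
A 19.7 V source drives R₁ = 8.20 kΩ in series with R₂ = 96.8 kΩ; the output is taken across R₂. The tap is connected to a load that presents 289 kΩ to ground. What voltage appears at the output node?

V_out ≈ 17.7 V

The load sits in parallel with R₂: R₂‖R_L = (96.8 × 289) / (96.8 + 289) = 72.51 kΩ.
V_out = 19.7 × 72.51 / (8.20 + 72.51) = 19.7 × 72.51/80.71 = 17.7 V.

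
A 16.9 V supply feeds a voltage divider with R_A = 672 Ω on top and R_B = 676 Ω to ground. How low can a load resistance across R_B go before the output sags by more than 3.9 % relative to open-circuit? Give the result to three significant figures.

R_L(min) ≈ 8.30 kΩ

Output resistance R_th = R_A‖R_B = (672 × 676)/1348 = 337.0 Ω.
The fractional drop is R_th/(R_th + R_L); requiring this ≤ 0.0390 gives R_L ≥ R_th(1/0.0390 − 1) = 337.0 × 24.64 = 8.30 kΩ.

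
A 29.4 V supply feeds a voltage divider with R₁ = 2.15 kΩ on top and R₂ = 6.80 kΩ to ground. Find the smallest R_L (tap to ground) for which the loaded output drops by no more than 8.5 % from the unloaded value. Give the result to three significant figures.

Output resistance R_th = R₁‖R₂ = (2.15 × 6.80)/8.950 = 1.634 kΩ.
The fractional drop is R_th/(R_th + R_L); requiring this ≤ 0.0850 gives R_L ≥ R_th(1/0.0850 − 1) = 1.634 × 10.76 = 17.6 kΩ.

R_L(min) ≈ 17.6 kΩ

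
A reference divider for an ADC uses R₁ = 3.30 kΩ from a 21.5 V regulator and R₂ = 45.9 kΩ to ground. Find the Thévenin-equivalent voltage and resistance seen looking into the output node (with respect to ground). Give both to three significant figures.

V_th is the open-circuit tap voltage: 21.5 × 45.9/(3.30 + 45.9) = 20.1 V.
With the supply zeroed, R₁ and R₂ appear in parallel from the tap: R_th = R₁‖R₂ = (3.30 × 45.9)/49.20 = 3.08 kΩ.

V_th = 20.1 V, R_th = 3.08 kΩ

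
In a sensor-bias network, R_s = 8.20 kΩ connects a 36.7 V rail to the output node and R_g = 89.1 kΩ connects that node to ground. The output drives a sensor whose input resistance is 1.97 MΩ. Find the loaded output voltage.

V_out ≈ 33.5 V

The load sits in parallel with R_g: R_g‖R_L = (89.1 × 1970) / (89.1 + 1970) = 85.24 kΩ.
V_out = 36.7 × 85.24 / (8.20 + 85.24) = 36.7 × 85.24/93.44 = 33.5 V.
(Unloaded it would have been 33.6 V.)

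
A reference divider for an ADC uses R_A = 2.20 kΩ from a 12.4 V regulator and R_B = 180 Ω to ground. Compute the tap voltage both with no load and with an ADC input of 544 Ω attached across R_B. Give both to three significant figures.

Open-circuit: V = 12.4 × 180/(2200 + 180) = 0.938 V.
With the load, R_B becomes R_B‖R_L = 135.2 Ω, so V = 12.4 × 135.2/2335 = 0.718 V.

Unloaded: 0.938 V; loaded: 0.718 V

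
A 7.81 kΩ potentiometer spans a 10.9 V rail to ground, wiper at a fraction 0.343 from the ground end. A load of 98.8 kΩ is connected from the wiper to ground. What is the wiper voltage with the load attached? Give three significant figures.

The wiper splits the pot into (1−α)R = 5.131 kΩ above and αR = 2.679 kΩ below.
Lower section ‖ load = 2.608 kΩ.
V_wiper = 10.9 × 2.608/(5.131 + 2.608) = 3.67 V.

V ≈ 3.67 V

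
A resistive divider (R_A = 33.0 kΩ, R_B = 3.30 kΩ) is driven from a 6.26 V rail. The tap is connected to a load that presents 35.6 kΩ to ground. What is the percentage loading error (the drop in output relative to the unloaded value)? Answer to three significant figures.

7.77 %

The divider's output (Thévenin) resistance is R_A‖R_B = 3.000 kΩ.
Fractional drop under load = R_th/(R_th + R_L) = 3.000 / (3.000 + 35.6) = 0.07772.
So the output falls by 7.77 %.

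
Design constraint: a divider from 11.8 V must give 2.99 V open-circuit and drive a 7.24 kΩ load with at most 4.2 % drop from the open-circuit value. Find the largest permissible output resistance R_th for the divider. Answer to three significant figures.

R_th ≤ 317 Ω

Loading drop = R_th/(R_th + R_L) ≤ 0.0420, so R_th ≤ R_L · ε/(1−ε) = 7.24 kΩ × 0.0420/0.9580 = 317 Ω.
(Any R1, R2 with R2/(R1+R2) = 0.253 and R1‖R2 ≤ 317 Ω will meet the spec.)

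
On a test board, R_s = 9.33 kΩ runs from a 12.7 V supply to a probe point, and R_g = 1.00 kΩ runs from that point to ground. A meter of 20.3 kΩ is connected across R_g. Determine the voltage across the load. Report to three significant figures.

V_out ≈ 1.18 V

The load sits in parallel with R_g: R_g‖R_L = (1.00 × 20.3) / (1.00 + 20.3) = 0.9531 kΩ.
V_out = 12.7 × 0.9531 / (9.33 + 0.9531) = 12.7 × 0.9531/10.28 = 1.18 V.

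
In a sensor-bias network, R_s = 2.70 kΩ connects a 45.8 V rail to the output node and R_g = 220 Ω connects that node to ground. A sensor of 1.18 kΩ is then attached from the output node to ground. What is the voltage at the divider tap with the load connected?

V_out ≈ 2.94 V

The load sits in parallel with R_g: R_g‖R_L = (220 × 1180) / (220 + 1180) = 185.4 Ω.
V_out = 45.8 × 185.4 / (2700 + 185.4) = 45.8 × 185.4/2885 = 2.94 V.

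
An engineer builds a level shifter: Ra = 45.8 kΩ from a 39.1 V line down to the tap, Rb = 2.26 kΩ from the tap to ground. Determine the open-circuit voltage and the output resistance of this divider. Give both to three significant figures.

V_th = 1.84 V, R_th = 2.15 kΩ

V_th is the open-circuit tap voltage: 39.1 × 2.26/(45.8 + 2.26) = 1.84 V.
With the supply zeroed, Ra and Rb appear in parallel from the tap: R_th = Ra‖Rb = (45.8 × 2.26)/48.06 = 2.15 kΩ.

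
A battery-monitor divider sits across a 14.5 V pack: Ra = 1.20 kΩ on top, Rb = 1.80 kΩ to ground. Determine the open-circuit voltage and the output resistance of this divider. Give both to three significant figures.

V_th = 8.70 V, R_th = 720 Ω

V_th is the open-circuit tap voltage: 14.5 × 1.80/(1.20 + 1.80) = 8.70 V.
With the supply zeroed, Ra and Rb appear in parallel from the tap: R_th = Ra‖Rb = (1.20 × 1.80)/3.000 = 720 Ω.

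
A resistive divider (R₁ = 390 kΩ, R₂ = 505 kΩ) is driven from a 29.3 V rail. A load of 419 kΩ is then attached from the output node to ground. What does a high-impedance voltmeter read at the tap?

The load sits in parallel with R₂: R₂‖R_L = (505 × 419) / (505 + 419) = 229.0 kΩ.
V_out = 29.3 × 229.0 / (390 + 229.0) = 29.3 × 229.0/619.0 = 10.8 V.

V_out ≈ 10.8 V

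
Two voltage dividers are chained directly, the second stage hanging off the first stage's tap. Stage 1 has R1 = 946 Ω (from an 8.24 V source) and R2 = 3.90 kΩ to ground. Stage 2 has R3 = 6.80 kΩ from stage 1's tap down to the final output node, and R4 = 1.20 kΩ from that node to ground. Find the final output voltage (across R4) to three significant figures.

V_out ≈ 0.908 V

Stage 2 presents R3+R4 = 8000 Ω as a load on stage 1's tap.
Stage 1's lower leg becomes R2‖(R3+R4) = 2622 Ω, so V_mid = 8.24 × 2622/3568 = 6.055 V.
Stage 2 is itself unloaded: V_out = V_mid × R4/(R3+R4) = 6.055 × 1200/8000 = 0.908 V.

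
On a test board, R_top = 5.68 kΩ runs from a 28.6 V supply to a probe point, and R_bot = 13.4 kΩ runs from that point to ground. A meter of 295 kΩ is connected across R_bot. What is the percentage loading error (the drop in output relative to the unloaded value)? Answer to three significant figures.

1.33 %

The divider's output (Thévenin) resistance is R_top‖R_bot = 3.989 kΩ.
Fractional drop under load = R_th/(R_th + R_L) = 3.989 / (3.989 + 295) = 0.01334.
So the output falls by 1.33 %.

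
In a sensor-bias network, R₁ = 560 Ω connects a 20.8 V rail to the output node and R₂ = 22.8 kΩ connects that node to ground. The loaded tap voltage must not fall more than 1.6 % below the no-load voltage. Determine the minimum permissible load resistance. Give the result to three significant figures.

Output resistance R_th = R₁‖R₂ = (560 × 22800)/23360 = 546.6 Ω.
The fractional drop is R_th/(R_th + R_L); requiring this ≤ 0.0160 gives R_L ≥ R_th(1/0.0160 − 1) = 546.6 × 61.50 = 33.6 kΩ.

R_L(min) ≈ 33.6 kΩ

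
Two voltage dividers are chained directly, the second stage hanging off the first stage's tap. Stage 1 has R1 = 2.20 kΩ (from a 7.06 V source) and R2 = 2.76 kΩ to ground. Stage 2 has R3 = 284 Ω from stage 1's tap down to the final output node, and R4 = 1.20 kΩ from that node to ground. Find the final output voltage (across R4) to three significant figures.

V_out ≈ 1.74 V

Stage 2 presents R3+R4 = 1484 Ω as a load on stage 1's tap.
Stage 1's lower leg becomes R2‖(R3+R4) = 965.1 Ω, so V_mid = 7.06 × 965.1/3165 = 2.153 V.
Stage 2 is itself unloaded: V_out = V_mid × R4/(R3+R4) = 2.153 × 1200/1484 = 1.74 V.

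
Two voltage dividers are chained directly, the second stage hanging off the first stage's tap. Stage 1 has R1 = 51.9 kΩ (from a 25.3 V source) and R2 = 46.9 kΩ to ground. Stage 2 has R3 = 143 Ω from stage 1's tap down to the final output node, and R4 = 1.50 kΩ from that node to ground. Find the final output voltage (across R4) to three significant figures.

V_out ≈ 0.685 V

Stage 2 presents R3+R4 = 1643 Ω as a load on stage 1's tap.
Stage 1's lower leg becomes R2‖(R3+R4) = 1587 Ω, so V_mid = 25.3 × 1587/53490 = 0.7508 V.
Stage 2 is itself unloaded: V_out = V_mid × R4/(R3+R4) = 0.7508 × 1500/1643 = 0.685 V.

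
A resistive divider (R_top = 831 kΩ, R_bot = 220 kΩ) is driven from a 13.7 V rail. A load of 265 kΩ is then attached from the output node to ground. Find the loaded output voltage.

V_out ≈ 1.73 V

The load sits in parallel with R_bot: R_bot‖R_L = (220 × 265) / (220 + 265) = 120.2 kΩ.
V_out = 13.7 × 120.2 / (831 + 120.2) = 13.7 × 120.2/951.2 = 1.73 V.
(Unloaded it would have been 2.87 V.)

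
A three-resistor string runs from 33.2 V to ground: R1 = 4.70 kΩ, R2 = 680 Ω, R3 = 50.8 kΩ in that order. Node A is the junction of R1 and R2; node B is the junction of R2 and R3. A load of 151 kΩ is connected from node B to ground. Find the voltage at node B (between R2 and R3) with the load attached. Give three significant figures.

V ≈ 29.1 V

At node B, R3 is in parallel with the load: R3‖R_L = 38010 Ω.
Below node A the resistance is R2 + (R3‖R_L) = 38690 Ω, so V_A = 33.2 × 38690/43390 = 29.60 V.
Then V_B = V_A × (R3‖R_L)/(R2 + R3‖R_L) = 29.60 × 38010/38690 = 29.1 V.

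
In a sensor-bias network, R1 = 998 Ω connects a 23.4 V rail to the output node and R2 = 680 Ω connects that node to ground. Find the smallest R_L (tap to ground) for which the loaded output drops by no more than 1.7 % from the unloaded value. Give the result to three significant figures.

R_L(min) ≈ 23.4 kΩ

Output resistance R_th = R1‖R2 = (998 × 680)/1678 = 404.4 Ω.
The fractional drop is R_th/(R_th + R_L); requiring this ≤ 0.0170 gives R_L ≥ R_th(1/0.0170 − 1) = 404.4 × 57.82 = 23.4 kΩ.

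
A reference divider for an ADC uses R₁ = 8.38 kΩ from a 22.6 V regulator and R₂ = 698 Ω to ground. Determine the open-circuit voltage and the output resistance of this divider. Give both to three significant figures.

V_th is the open-circuit tap voltage: 22.6 × 698/(8380 + 698) = 1.74 V.
With the supply zeroed, R₁ and R₂ appear in parallel from the tap: R_th = R₁‖R₂ = (8380 × 698)/9078 = 644 Ω.

V_th = 1.74 V, R_th = 644 Ω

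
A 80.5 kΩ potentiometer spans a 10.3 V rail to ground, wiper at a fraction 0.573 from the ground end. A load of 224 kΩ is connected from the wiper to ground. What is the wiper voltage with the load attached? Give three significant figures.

The wiper splits the pot into (1−α)R = 34.37 kΩ above and αR = 46.13 kΩ below.
Lower section ‖ load = 38.25 kΩ.
V_wiper = 10.3 × 38.25/(34.37 + 38.25) = 5.42 V.

V ≈ 5.42 V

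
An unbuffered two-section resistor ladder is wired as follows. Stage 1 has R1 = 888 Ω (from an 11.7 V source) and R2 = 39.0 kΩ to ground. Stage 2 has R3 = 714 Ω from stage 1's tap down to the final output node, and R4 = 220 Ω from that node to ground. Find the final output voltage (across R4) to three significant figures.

V_out ≈ 1.40 V

Stage 2 presents R3+R4 = 934.0 Ω as a load on stage 1's tap.
Stage 1's lower leg becomes R2‖(R3+R4) = 912.2 Ω, so V_mid = 11.7 × 912.2/1800 = 5.928 V.
Stage 2 is itself unloaded: V_out = V_mid × R4/(R3+R4) = 5.928 × 220/934.0 = 1.40 V.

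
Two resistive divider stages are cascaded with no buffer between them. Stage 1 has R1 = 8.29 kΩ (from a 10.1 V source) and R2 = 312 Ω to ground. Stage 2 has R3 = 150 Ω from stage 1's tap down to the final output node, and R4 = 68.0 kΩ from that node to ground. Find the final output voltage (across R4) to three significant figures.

V_out ≈ 0.364 V

Stage 2 presents R3+R4 = 68150 Ω as a load on stage 1's tap.
Stage 1's lower leg becomes R2‖(R3+R4) = 310.6 Ω, so V_mid = 10.1 × 310.6/8601 = 0.3647 V.
Stage 2 is itself unloaded: V_out = V_mid × R4/(R3+R4) = 0.3647 × 68000/68150 = 0.364 V.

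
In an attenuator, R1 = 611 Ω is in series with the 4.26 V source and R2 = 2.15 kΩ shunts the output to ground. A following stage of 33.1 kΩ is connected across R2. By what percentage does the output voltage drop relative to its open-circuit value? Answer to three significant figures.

The divider's output (Thévenin) resistance is R1‖R2 = 475.8 Ω.
Fractional drop under load = R_th/(R_th + R_L) = 475.8 / (475.8 + 33100) = 0.01417.
So the output falls by 1.42 %.

1.42 %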